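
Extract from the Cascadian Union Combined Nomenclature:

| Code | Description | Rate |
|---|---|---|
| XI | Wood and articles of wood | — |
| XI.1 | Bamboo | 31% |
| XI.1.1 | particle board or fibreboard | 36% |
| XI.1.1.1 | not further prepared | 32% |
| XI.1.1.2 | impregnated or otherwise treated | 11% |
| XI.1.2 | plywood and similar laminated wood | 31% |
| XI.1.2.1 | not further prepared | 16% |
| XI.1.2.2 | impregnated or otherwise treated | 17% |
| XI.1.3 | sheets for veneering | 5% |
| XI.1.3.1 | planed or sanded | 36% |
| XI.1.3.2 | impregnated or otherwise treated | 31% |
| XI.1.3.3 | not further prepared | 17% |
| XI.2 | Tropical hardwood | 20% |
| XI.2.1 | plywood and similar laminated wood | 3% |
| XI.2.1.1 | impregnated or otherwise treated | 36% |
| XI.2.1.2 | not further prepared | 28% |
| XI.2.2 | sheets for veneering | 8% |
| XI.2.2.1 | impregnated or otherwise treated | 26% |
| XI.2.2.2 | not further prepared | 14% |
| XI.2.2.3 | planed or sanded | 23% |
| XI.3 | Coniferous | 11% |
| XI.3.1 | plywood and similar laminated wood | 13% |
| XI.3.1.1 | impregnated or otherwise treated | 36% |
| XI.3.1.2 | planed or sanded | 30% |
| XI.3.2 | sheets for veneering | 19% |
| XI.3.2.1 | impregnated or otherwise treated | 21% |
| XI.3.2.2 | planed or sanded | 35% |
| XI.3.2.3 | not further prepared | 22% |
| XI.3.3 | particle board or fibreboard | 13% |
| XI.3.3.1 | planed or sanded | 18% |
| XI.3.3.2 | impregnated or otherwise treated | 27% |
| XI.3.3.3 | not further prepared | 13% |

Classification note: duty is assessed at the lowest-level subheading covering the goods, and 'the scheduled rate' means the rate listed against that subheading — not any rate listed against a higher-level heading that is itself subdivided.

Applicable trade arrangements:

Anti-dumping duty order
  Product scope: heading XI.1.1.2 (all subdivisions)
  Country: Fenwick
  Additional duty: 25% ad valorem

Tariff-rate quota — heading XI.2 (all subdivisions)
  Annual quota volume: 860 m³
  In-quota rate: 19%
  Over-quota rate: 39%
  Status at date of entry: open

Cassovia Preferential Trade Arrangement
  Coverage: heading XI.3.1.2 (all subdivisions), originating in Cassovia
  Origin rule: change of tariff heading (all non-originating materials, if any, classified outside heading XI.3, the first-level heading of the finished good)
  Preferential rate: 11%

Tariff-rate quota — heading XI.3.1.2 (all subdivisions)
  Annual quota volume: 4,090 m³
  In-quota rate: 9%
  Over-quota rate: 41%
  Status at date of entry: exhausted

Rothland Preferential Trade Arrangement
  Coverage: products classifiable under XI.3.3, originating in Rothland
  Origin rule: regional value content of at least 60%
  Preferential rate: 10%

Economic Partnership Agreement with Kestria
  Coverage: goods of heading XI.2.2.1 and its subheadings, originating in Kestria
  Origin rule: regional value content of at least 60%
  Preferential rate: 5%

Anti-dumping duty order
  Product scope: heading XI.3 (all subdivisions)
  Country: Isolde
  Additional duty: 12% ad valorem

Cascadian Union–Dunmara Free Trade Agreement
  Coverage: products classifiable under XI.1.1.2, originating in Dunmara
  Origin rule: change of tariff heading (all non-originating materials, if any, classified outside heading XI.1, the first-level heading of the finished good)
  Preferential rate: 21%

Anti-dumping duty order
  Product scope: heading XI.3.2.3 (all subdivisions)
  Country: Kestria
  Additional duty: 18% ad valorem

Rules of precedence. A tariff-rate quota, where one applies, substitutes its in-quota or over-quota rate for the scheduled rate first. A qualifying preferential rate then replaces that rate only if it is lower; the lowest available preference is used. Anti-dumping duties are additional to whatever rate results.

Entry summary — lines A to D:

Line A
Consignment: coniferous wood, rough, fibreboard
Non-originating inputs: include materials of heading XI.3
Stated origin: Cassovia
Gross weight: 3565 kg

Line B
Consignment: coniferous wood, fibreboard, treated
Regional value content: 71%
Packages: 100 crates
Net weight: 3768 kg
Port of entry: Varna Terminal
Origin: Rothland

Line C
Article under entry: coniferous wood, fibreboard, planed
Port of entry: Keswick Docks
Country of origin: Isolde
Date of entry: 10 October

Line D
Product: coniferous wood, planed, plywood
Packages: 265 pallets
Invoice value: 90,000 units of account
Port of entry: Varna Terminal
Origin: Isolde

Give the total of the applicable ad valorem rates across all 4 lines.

106%

Line A: coniferous → XI.3; fibreboard → XI.3.3; rough → XI.3.3.3. Scheduled 13%. Cassovia agreement on XI.3.1.2: XI.3.3.3 not covered. → 13%.
Line B: coniferous → XI.3; fibreboard → XI.3.3; treated → XI.3.3.2. Scheduled 27%. Rothland agreement on XI.3.3: RVC ≥ 60% → 10% available; preferential 10%. → 10%.
Line C: coniferous → XI.3; fibreboard → XI.3.3; planed → XI.3.3.1. Scheduled 18%. anti-dumping (Isolde, XI.3): +12%; total 18% + 12% = 30%. → 30%.
Line D: coniferous → XI.3; plywood → XI.3.1; planed → XI.3.1.2. Scheduled 30%. quota on XI.3.1.2 exhausted → over-quota 41%; anti-dumping (Isolde, XI.3): +12%; total 41% + 12% = 53%. → 53%.
Sum: 13% + 10% + 30% + 53% = 106%.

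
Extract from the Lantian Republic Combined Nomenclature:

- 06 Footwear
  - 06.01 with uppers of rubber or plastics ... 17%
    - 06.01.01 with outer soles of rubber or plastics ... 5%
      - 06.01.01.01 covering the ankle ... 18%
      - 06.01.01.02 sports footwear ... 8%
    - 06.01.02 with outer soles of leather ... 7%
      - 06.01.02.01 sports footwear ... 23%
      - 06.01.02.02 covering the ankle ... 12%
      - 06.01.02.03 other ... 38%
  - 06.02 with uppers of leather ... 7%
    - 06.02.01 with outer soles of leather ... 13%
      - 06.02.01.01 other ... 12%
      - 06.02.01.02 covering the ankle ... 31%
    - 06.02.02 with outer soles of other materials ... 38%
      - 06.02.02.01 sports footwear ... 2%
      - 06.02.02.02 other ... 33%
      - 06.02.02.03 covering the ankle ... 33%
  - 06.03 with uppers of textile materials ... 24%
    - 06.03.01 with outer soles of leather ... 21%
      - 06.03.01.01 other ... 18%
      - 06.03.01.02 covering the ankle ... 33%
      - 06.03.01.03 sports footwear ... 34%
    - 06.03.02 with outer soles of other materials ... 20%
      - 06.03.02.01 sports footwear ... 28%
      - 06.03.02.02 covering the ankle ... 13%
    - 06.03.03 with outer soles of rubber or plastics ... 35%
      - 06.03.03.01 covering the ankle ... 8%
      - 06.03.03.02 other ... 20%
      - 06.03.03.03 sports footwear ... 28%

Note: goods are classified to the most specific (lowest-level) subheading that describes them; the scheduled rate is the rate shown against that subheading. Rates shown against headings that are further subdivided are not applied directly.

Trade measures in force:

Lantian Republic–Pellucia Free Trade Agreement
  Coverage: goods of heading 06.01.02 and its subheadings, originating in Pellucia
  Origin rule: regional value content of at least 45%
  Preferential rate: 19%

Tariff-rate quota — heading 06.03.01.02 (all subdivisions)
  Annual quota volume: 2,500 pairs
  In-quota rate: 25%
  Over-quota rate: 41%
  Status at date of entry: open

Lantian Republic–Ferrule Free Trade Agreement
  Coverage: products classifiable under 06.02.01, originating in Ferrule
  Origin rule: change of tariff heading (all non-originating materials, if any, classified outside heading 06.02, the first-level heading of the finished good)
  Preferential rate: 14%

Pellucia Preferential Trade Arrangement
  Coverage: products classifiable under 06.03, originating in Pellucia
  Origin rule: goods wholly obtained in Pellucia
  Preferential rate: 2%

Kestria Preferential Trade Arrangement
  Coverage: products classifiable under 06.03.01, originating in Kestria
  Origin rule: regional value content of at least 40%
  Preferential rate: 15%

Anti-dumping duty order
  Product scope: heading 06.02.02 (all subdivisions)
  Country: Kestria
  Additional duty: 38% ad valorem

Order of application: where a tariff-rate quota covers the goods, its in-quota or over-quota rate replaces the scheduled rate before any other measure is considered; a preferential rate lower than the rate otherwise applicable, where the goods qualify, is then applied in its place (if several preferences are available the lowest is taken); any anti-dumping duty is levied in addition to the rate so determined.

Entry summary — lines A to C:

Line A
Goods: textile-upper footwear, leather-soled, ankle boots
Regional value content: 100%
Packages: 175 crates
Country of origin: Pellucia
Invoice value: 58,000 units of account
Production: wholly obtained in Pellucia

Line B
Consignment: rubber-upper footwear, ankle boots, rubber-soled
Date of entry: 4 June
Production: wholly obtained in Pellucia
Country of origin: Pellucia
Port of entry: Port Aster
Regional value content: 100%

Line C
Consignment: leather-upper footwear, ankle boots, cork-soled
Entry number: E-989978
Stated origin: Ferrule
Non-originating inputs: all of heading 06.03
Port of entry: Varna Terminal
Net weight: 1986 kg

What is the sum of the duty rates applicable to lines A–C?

Line A: textile-upper → 06.03; leather-soled → 06.03.01; ankle boots → 06.03.01.02. Scheduled 33%. quota on 06.03.01.02 open → in-quota 25%; Pellucia agreement on 06.01.02: 06.03.01.02 not covered; Pellucia agreement on 06.03: wholly obtained → 2% available; preferential 2%. → 2%.
Line B: rubber-upper → 06.01; rubber-soled → 06.01.01; ankle boots → 06.01.01.01. Scheduled 18%. Pellucia agreement on 06.01.02: 06.01.01.01 not covered; Pellucia agreement on 06.03: 06.01.01.01 not covered. → 18%.
Line C: leather-upper → 06.02; cork-soled → 06.02.02; ankle boots → 06.02.02.03. Scheduled 33%. Ferrule agreement on 06.02.01: 06.02.02.03 not covered. → 33%.
Sum: 2% + 18% + 33% = 53%.

53%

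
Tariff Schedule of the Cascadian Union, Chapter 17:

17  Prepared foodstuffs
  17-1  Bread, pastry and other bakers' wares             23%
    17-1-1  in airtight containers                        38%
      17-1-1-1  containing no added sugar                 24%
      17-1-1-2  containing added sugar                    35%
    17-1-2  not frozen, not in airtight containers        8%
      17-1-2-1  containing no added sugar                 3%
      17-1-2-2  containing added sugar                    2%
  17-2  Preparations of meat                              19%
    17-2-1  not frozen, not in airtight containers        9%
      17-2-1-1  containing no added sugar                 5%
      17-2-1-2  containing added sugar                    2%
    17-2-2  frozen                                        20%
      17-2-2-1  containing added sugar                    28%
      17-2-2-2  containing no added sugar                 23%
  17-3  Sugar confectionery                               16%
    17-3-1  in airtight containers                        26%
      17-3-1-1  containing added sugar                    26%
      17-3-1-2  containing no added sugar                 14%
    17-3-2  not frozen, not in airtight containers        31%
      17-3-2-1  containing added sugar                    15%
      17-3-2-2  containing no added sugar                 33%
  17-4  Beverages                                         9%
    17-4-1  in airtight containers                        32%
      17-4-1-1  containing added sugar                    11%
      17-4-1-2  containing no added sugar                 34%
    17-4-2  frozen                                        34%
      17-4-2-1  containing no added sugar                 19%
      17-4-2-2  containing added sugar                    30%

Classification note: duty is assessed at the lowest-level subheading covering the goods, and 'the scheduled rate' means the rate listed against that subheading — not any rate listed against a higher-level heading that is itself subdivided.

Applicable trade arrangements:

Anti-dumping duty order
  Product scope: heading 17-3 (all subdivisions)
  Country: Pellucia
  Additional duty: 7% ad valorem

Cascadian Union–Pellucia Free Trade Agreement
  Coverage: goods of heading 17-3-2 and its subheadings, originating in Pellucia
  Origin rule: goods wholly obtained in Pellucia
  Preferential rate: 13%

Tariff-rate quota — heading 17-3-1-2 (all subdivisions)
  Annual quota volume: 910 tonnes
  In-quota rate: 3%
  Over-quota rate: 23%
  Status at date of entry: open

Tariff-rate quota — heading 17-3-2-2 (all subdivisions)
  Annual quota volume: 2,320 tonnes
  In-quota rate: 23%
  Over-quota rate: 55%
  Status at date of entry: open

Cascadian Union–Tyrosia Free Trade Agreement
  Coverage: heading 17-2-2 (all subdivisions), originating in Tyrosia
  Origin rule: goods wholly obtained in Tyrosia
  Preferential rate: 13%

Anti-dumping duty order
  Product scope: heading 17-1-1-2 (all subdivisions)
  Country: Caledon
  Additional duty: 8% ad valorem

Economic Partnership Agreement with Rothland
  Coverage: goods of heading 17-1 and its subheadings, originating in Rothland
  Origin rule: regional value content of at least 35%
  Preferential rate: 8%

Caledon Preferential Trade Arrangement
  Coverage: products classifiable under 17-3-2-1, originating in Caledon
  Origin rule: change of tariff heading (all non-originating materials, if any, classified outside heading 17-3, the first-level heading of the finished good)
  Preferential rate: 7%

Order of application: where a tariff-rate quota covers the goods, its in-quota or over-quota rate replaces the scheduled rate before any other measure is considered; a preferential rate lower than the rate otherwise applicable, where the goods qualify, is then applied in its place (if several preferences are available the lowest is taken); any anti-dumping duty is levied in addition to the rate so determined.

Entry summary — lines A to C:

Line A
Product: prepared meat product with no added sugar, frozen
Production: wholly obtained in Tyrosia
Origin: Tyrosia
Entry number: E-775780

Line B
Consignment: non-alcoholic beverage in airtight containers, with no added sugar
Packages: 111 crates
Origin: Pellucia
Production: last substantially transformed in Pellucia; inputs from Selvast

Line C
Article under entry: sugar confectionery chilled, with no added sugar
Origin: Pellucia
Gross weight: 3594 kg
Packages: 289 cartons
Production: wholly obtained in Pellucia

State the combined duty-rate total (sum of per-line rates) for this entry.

67%

Line A: prepared meat product → 17-2; frozen → 17-2-2; with no added sugar → 17-2-2-2. Scheduled 23%. Tyrosia agreement on 17-2-2: wholly obtained → 13% available; preferential 13%. → 13%.
Line B: non-alcoholic beverage → 17-4; in airtight containers → 17-4-1; with no added sugar → 17-4-1-2. Scheduled 34%. Pellucia agreement on 17-3-2: 17-4-1-2 not covered. → 34%.
Line C: sugar confectionery → 17-3; chilled → 17-3-2; with no added sugar → 17-3-2-2. Scheduled 33%. quota on 17-3-2-2 open → in-quota 23%; Pellucia agreement on 17-3-2: wholly obtained → 13% available; preferential 13%; anti-dumping (Pellucia, 17-3): +7%; total 13% + 7% = 20%. → 20%.
Sum: 13% + 34% + 20% = 67%.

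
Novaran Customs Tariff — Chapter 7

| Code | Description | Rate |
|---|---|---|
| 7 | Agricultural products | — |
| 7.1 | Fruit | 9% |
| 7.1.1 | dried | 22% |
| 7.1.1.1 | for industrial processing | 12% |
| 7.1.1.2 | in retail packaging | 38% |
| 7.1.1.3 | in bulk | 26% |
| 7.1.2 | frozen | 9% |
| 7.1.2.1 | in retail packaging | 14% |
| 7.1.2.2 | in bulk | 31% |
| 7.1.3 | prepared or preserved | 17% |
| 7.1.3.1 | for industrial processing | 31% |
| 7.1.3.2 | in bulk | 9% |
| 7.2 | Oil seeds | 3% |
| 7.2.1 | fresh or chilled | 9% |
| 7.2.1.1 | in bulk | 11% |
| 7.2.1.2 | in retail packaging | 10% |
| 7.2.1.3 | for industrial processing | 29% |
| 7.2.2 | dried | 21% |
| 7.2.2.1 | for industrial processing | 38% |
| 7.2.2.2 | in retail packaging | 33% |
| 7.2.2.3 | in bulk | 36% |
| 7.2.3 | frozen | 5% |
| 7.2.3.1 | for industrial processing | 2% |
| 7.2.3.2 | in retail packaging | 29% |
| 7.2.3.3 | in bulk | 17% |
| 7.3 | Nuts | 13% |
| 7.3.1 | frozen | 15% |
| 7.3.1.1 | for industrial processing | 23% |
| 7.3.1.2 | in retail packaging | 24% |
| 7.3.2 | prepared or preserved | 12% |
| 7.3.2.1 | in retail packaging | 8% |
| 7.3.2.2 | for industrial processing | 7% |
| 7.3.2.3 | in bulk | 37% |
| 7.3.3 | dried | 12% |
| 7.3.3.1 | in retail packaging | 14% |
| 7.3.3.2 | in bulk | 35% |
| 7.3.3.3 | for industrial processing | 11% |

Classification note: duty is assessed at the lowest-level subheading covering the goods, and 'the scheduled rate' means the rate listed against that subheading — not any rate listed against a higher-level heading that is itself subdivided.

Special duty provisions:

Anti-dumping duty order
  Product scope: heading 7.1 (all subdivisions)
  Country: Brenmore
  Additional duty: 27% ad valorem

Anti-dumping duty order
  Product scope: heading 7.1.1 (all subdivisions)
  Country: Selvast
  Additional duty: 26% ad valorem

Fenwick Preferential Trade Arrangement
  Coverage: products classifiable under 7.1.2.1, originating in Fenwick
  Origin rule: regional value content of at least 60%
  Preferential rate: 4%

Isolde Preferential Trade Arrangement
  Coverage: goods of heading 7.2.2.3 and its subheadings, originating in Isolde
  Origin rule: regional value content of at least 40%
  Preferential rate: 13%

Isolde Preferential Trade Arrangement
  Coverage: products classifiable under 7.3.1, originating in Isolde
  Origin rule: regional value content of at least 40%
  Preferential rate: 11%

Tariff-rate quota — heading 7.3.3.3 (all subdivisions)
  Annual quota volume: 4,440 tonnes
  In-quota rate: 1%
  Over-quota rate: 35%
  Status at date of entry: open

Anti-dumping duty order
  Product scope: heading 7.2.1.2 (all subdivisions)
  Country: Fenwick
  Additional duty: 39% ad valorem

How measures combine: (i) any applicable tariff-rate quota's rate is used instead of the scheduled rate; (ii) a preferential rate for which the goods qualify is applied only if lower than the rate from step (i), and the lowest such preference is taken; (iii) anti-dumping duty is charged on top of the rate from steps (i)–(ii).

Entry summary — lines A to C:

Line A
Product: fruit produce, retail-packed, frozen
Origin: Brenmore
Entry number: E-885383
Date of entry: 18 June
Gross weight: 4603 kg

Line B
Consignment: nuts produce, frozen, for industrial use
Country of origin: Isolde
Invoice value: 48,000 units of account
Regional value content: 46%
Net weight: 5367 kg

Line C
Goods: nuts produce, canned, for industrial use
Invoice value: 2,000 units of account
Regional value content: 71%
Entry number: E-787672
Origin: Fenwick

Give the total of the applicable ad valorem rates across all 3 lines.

Line A: fruit → 7.1; frozen → 7.1.2; retail-packed → 7.1.2.1. Scheduled 14%. anti-dumping (Brenmore, 7.1): +27%; total 14% + 27% = 41%. → 41%.
Line B: nuts → 7.3; frozen → 7.3.1; for industrial use → 7.3.1.1. Scheduled 23%. Isolde agreement on 7.2.2.3: 7.3.1.1 not covered; Isolde agreement on 7.3.1: RVC ≥ 40% → 11% available; preferential 11%. → 11%.
Line C: nuts → 7.3; canned → 7.3.2; for industrial use → 7.3.2.2. Scheduled 7%. Fenwick agreement on 7.1.2.1: 7.3.2.2 not covered. → 7%.
Sum: 41% + 11% + 7% = 59%.

59%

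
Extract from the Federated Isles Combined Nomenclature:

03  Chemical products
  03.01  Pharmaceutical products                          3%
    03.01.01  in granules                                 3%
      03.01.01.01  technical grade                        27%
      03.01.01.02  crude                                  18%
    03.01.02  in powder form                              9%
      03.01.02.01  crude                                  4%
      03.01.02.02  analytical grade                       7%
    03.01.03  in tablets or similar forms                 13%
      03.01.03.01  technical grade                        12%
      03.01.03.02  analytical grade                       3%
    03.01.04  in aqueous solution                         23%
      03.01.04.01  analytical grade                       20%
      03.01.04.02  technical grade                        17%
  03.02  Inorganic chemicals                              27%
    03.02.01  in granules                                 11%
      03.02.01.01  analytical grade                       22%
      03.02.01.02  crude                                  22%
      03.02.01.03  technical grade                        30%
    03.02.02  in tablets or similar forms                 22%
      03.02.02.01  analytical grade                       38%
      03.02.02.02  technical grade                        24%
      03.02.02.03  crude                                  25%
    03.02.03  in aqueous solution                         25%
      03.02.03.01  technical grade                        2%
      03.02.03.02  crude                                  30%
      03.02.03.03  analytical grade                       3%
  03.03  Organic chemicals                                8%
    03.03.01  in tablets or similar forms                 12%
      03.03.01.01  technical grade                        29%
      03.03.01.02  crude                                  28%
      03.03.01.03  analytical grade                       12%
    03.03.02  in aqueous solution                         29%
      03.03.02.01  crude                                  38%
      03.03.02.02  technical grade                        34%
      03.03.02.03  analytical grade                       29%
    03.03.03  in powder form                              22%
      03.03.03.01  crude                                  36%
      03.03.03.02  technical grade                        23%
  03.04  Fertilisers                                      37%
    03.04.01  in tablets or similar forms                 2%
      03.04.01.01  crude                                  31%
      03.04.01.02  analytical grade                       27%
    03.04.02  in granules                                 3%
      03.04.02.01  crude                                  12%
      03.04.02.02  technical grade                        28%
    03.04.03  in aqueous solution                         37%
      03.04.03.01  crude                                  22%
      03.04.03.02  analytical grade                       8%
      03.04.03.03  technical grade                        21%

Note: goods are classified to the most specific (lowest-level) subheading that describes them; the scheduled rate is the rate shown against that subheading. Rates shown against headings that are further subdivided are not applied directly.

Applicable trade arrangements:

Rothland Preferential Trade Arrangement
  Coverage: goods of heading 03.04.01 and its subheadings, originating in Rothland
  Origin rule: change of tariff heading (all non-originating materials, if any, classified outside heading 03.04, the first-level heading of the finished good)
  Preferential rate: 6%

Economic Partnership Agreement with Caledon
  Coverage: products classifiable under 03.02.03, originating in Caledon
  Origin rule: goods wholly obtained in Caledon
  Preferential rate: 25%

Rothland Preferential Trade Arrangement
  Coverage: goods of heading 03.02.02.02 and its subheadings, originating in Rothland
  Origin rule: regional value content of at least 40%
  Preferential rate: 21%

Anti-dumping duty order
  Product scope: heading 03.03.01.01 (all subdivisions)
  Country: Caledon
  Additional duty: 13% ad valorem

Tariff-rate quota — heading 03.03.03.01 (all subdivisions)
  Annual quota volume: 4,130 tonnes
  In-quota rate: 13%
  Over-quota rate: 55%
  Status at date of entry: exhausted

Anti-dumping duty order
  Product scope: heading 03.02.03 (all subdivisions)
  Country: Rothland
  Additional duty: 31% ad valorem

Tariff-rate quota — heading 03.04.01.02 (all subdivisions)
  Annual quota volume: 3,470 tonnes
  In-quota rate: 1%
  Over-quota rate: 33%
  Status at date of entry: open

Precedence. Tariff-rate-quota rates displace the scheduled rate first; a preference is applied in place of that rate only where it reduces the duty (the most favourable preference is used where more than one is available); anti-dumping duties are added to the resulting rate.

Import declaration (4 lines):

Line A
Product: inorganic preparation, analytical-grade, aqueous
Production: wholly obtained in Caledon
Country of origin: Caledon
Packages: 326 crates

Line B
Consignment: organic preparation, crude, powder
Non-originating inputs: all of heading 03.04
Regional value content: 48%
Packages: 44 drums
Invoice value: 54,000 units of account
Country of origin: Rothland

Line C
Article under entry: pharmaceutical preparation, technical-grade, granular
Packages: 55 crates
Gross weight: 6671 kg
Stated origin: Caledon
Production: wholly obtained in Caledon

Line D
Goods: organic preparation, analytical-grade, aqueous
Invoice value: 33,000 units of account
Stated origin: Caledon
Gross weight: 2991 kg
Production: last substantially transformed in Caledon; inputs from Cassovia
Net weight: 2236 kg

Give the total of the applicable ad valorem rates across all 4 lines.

114%

Line A: inorganic → 03.02; aqueous → 03.02.03; analytical-grade → 03.02.03.03. Scheduled 3%. Caledon agreement on 03.02.03: wholly obtained → 25% available; preference 25% not lower than 3% → no reduction. → 3%.
Line B: organic → 03.03; powder → 03.03.03; crude → 03.03.03.01. Scheduled 36%. quota on 03.03.03.01 exhausted → over-quota 55%; Rothland agreement on 03.04.01: 03.03.03.01 not covered; Rothland agreement on 03.02.02.02: 03.03.03.01 not covered. → 55%.
Line C: pharmaceutical → 03.01; granular → 03.01.01; technical-grade → 03.01.01.01. Scheduled 27%. Caledon agreement on 03.02.03: 03.01.01.01 not covered. → 27%.
Line D: organic → 03.03; aqueous → 03.03.02; analytical-grade → 03.03.02.03. Scheduled 29%. Caledon agreement on 03.02.03: 03.03.02.03 not covered. → 29%.
Sum: 3% + 55% + 27% + 29% = 114%.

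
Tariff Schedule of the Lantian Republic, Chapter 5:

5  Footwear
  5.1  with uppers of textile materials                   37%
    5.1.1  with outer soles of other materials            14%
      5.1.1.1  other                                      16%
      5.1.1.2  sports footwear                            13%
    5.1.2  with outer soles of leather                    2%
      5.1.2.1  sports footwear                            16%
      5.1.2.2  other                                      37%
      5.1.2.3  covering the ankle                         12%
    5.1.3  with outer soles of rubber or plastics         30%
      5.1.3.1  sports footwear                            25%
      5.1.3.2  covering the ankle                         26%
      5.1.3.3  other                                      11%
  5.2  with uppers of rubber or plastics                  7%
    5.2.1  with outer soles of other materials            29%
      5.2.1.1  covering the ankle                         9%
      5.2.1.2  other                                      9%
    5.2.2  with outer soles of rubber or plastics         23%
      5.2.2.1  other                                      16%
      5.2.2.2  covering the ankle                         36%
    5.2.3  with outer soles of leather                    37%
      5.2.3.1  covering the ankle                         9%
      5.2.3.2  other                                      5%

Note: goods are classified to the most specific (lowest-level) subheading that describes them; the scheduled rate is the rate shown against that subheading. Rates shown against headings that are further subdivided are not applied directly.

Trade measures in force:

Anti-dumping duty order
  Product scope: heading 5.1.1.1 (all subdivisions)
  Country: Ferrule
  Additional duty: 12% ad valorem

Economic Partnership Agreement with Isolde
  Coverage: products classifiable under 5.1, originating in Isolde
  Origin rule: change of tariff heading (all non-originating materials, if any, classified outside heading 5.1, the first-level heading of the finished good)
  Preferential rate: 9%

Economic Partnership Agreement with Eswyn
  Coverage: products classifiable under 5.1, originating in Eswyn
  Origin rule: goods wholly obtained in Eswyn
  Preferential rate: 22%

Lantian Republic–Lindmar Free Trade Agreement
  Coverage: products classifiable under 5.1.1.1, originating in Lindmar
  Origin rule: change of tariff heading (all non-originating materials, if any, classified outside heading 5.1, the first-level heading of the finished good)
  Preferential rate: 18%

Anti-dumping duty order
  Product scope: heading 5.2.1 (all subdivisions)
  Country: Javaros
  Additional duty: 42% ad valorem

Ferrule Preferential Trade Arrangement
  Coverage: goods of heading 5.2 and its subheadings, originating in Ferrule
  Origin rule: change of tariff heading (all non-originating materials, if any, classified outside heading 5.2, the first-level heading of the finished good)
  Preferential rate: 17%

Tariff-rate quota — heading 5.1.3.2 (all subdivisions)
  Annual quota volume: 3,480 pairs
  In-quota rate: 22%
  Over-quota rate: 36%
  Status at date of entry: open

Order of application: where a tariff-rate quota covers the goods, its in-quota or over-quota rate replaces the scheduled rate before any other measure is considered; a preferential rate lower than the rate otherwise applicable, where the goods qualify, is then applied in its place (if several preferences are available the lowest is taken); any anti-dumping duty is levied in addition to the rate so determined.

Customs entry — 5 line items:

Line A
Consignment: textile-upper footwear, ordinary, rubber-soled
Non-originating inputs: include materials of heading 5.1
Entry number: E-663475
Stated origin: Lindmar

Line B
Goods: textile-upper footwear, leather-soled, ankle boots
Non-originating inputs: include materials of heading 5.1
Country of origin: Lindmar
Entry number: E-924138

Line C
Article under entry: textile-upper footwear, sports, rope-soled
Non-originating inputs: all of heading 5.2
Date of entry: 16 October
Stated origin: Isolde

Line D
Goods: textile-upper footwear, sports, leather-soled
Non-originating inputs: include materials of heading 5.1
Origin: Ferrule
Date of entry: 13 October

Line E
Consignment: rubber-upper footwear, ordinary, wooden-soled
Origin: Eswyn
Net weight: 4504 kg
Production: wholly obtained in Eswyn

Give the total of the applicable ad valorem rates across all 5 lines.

57%

Line A: textile-upper → 5.1; rubber-soled → 5.1.3; ordinary → 5.1.3.3. Scheduled 11%. Lindmar agreement on 5.1.1.1: 5.1.3.3 not covered. → 11%.
Line B: textile-upper → 5.1; leather-soled → 5.1.2; ankle boots → 5.1.2.3. Scheduled 12%. Lindmar agreement on 5.1.1.1: 5.1.2.3 not covered. → 12%.
Line C: textile-upper → 5.1; rope-soled → 5.1.1; sports → 5.1.1.2. Scheduled 13%. Isolde agreement on 5.1: CTH met → 9% available; preferential 9%. → 9%.
Line D: textile-upper → 5.1; leather-soled → 5.1.2; sports → 5.1.2.1. Scheduled 16%. Ferrule agreement on 5.2: 5.1.2.1 not covered. → 16%.
Line E: rubber-upper → 5.2; wooden-soled → 5.2.1; ordinary → 5.2.1.2. Scheduled 9%. Eswyn agreement on 5.1: 5.2.1.2 not covered. → 9%.
Sum: 11% + 12% + 9% + 16% + 9% = 57%.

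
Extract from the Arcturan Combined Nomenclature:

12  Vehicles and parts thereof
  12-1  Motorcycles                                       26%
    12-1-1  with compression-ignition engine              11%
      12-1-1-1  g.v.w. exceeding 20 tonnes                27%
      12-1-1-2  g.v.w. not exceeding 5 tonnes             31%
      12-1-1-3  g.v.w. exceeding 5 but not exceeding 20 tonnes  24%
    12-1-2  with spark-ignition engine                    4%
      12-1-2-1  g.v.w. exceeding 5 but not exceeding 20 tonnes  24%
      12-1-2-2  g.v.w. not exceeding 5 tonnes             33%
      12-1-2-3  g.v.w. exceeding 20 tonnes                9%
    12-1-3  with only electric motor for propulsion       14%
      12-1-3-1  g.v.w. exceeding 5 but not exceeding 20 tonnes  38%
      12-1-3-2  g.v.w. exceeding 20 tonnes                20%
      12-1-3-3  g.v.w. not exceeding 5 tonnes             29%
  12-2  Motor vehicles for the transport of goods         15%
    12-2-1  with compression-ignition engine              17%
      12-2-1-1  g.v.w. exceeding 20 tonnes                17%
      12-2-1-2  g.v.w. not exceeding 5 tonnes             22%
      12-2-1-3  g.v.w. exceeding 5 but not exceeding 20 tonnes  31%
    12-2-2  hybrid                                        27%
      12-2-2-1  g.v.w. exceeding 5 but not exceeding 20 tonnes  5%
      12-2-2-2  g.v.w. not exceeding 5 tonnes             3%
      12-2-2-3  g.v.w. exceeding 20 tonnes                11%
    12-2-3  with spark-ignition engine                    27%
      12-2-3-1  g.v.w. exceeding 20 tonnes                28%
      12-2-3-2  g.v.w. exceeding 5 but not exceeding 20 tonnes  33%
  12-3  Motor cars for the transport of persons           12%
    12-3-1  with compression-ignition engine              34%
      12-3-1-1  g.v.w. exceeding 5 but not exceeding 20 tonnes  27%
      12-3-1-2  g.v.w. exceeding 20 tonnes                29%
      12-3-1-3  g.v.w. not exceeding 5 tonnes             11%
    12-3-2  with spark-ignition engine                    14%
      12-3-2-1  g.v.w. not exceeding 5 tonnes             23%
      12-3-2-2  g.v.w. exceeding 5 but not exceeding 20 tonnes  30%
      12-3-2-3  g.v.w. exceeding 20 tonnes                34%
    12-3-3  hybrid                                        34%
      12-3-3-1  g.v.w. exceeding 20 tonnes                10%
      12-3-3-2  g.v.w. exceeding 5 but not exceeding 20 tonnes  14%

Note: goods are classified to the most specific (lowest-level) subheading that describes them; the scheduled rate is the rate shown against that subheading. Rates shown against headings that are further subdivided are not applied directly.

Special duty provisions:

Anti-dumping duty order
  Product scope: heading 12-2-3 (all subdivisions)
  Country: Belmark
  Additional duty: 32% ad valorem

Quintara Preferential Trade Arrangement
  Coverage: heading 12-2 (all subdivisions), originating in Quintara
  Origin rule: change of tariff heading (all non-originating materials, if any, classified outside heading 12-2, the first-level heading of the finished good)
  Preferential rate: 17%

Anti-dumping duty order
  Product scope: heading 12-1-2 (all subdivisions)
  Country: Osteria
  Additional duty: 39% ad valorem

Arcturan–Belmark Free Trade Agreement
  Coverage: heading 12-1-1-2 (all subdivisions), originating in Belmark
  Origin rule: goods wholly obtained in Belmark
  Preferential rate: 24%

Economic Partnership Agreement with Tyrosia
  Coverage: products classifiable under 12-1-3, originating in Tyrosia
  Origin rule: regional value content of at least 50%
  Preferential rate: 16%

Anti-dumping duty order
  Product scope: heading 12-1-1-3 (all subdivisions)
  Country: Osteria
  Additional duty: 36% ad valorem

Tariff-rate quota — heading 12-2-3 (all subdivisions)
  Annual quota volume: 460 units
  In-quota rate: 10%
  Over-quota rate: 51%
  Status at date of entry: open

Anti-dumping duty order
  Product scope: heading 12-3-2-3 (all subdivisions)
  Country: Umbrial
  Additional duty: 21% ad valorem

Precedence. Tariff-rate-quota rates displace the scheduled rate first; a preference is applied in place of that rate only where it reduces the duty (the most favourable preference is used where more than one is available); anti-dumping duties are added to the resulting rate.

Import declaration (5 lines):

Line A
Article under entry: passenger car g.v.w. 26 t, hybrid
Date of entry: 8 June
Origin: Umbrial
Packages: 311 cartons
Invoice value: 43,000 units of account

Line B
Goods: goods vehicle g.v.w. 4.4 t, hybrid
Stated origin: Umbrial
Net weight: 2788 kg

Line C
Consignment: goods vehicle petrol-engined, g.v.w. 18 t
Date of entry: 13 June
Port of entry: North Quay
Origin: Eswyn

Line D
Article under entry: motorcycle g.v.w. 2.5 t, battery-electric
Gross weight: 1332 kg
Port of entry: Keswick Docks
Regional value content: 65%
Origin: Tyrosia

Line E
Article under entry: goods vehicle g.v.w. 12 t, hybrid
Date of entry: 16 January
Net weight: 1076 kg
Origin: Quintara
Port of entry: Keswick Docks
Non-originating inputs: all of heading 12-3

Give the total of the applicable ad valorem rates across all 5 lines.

Line A: passenger car → 12-3; hybrid → 12-3-3; g.v.w. 26 t → 12-3-3-1. Scheduled 10%. No special measure applies. → 10%.
Line B: goods vehicle → 12-2; hybrid → 12-2-2; g.v.w. 4.4 t → 12-2-2-2. Scheduled 3%. No special measure applies. → 3%.
Line C: goods vehicle → 12-2; petrol-engined → 12-2-3; g.v.w. 18 t → 12-2-3-2. Scheduled 33%. quota on 12-2-3 open → in-quota 10%. → 10%.
Line D: motorcycle → 12-1; battery-electric → 12-1-3; g.v.w. 2.5 t → 12-1-3-3. Scheduled 29%. Tyrosia agreement on 12-1-3: RVC ≥ 50% → 16% available; preferential 16%. → 16%.
Line E: goods vehicle → 12-2; hybrid → 12-2-2; g.v.w. 12 t → 12-2-2-1. Scheduled 5%. Quintara agreement on 12-2: CTH met → 17% available; preference 17% not lower than 5% → no reduction. → 5%.
Sum: 10% + 3% + 10% + 16% + 5% = 44%.

44%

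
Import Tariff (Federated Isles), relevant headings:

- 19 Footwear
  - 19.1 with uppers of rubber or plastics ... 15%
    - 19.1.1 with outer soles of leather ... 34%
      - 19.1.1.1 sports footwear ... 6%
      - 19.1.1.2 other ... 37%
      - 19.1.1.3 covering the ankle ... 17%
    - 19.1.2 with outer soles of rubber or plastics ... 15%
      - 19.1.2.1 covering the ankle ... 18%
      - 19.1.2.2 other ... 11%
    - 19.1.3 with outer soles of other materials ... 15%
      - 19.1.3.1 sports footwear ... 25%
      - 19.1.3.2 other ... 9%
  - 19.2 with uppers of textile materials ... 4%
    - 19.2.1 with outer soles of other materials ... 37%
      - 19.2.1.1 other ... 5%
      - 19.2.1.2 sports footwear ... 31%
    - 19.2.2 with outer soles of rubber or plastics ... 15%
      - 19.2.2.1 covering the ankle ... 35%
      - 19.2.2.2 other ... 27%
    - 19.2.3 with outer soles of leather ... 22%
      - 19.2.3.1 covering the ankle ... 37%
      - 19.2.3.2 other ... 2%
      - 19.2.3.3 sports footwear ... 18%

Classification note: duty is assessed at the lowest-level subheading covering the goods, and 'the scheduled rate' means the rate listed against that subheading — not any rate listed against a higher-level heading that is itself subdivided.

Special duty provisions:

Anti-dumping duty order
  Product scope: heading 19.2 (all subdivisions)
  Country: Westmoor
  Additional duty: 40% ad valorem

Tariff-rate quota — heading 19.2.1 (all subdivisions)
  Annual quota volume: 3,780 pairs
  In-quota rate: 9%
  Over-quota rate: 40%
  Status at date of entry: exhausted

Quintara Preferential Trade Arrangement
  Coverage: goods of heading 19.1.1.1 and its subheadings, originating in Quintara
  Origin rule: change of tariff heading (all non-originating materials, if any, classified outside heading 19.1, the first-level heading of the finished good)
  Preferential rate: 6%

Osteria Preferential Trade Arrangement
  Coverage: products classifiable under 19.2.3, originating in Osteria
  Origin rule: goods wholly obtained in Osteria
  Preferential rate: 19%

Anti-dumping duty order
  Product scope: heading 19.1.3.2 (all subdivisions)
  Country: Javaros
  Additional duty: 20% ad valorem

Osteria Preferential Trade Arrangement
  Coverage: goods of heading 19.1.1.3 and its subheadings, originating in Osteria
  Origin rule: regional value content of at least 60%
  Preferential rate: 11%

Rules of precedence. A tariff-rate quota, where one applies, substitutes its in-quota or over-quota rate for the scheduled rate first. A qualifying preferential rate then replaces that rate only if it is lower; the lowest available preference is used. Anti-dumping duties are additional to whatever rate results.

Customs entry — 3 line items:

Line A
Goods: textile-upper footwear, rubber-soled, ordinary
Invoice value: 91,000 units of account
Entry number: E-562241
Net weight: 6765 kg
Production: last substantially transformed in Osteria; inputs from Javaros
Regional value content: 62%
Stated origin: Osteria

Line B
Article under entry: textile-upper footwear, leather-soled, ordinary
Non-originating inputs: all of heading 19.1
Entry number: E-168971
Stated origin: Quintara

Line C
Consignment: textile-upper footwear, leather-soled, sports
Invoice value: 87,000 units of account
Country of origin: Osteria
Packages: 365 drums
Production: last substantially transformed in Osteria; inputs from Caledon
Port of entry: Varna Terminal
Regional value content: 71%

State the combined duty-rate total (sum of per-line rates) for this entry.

47%

Line A: textile-upper → 19.2; rubber-soled → 19.2.2; ordinary → 19.2.2.2. Scheduled 27%. Osteria agreement on 19.2.3: 19.2.2.2 not covered; Osteria agreement on 19.1.1.3: 19.2.2.2 not covered. → 27%.
Line B: textile-upper → 19.2; leather-soled → 19.2.3; ordinary → 19.2.3.2. Scheduled 2%. Quintara agreement on 19.1.1.1: 19.2.3.2 not covered. → 2%.
Line C: textile-upper → 19.2; leather-soled → 19.2.3; sports → 19.2.3.3. Scheduled 18%. Osteria agreement on 19.2.3: not wholly obtained; Osteria agreement on 19.1.1.3: 19.2.3.3 not covered. → 18%.
Sum: 27% + 2% + 18% = 47%.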